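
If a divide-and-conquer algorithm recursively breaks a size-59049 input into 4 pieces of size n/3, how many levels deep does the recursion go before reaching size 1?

For divide and conquer with division factor 3:

Problem sizes at each level:
Level 0: 59049
Level 1: 19683
Level 2: 6561
Level 3: 2187
Level 4: 729
Level 5: 243
Level 6: 81
Level 7: 27
Level 8: 9
Level 9: 3
Level 10: 1

The root is level 0 and the size-1 base case is level 10 (the tree spans levels 0 through 10, i.e. 11 levels counting the root), so the depth is the number of divisions: log_3(59049) = 10

The recursion tree depth is log_3(59049) = 10. At each level, the problem size is divided by 3, so it takes 10 divisions to reduce to a base case of size 1. The algorithm makes 4 recursive calls at each level.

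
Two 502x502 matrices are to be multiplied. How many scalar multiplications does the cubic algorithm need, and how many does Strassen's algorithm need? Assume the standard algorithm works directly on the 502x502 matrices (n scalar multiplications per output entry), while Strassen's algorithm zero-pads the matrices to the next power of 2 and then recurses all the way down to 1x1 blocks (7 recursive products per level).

Matrix multiplication for 502x502 matrices:

Strassen's algorithm requires power-of-2 dimensions. Pad 502x502 to 512x512 (next power of 2).

Standard algorithm: 502^3 = 126506008 multiplications
Strassen's algorithm: 7^(log2(512)) = 7^9 = 40353607 multiplications
Savings: 126506008 - 40353607 = 86152401 multiplications

Standard: 126506008 multiplications (502^3). Strassen: 40353607 multiplications (7^9, after padding to 512x512). Strassen reduces 8 recursive multiplications to 7 at each level.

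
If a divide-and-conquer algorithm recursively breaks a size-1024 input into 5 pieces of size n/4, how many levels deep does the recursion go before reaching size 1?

For divide and conquer with division factor 4:

Problem sizes at each level:
Level 0: 1024
Level 1: 256
Level 2: 64
Level 3: 16
Level 4: 4
Level 5: 1

The root is level 0 and the size-1 base case is level 5 (the tree spans levels 0 through 5, i.e. 6 levels counting the root), so the depth is the number of divisions: log_4(1024) = 5

The recursion tree depth is log_4(1024) = 5. At each level, the problem size is divided by 4, so it takes 5 divisions to reduce to a base case of size 1. The algorithm makes 5 recursive calls at each level.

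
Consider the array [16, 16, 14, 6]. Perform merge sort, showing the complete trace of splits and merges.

Merge sort trace:

Split: [16, 16, 14, 6] -> [16, 16] and [14, 6]
  Split: [16, 16] -> [16] and [16]
  Merge: [16] + [16] -> [16, 16]
  Split: [14, 6] -> [14] and [6]
  Merge: [14] + [6] -> [6, 14]
Merge: [16, 16] + [6, 14] -> [6, 14, 16, 16]

Final sorted array: [6, 14, 16, 16]

The merge sort proceeds by recursively splitting the array and merging sorted halves.
After all merges, the sorted array is [6, 14, 16, 16].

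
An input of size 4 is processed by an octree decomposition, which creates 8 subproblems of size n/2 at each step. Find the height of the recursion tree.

For divide and conquer with division factor 2:

Problem sizes at each level:
Level 0: 4
Level 1: 2
Level 2: 1

The root is level 0 and the size-1 base case is level 2 (the tree spans levels 0 through 2, i.e. 3 levels counting the root), so the depth is the number of divisions: log_2(4) = 2

The recursion tree depth is log_2(4) = 2. At each level, the problem size is divided by 2, so it takes 2 divisions to reduce to a base case of size 1. The algorithm makes 8 recursive calls at each level.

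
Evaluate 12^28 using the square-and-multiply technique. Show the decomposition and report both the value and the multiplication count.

Computing 12^28 by squaring (build up from 12^1; each line after the first costs one multiplication):

12^1 = 12
12^2 = (12^1)^2 = 12^2 = 144
12^3 = 12 * 12^2 = 12 * 144 = 1728
12^6 = (12^3)^2 = 1728^2 = 2985984
12^7 = 12 * 12^6 = 12 * 2985984 = 35831808
12^14 = (12^7)^2 = 35831808^2 = 1283918464548864
12^28 = (12^14)^2 = 1283918464548864^2 = 1648446623609512543951043690496

Result: 1648446623609512543951043690496
Multiplications needed: 6 (6 lines after 12^1)

12^28 = 1648446623609512543951043690496. Using exponentiation by squaring, this requires 6 multiplications. The key idea: if the exponent is even, square the half-power; if odd, multiply by the base once.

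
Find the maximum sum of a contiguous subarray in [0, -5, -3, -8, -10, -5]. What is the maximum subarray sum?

Using Kadane's algorithm on [0, -5, -3, -8, -10, -5]:

Scanning through the array:
Position 1 (value -5): max_ending_here = -5, max_so_far = 0
Position 2 (value -3): max_ending_here = -3, max_so_far = 0
Position 3 (value -8): max_ending_here = -8, max_so_far = 0
Position 4 (value -10): max_ending_here = -10, max_so_far = 0
Position 5 (value -5): max_ending_here = -5, max_so_far = 0

Maximum subarray: [0]
Maximum sum: 0

The maximum subarray is [0] with sum 0. This subarray runs from index 0 to index 0.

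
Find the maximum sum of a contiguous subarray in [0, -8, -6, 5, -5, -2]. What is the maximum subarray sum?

Using Kadane's algorithm on [0, -8, -6, 5, -5, -2]:

Scanning through the array:
Position 1 (value -8): max_ending_here = -8, max_so_far = 0
Position 2 (value -6): max_ending_here = -6, max_so_far = 0
Position 3 (value 5): max_ending_here = 5, max_so_far = 5
Position 4 (value -5): max_ending_here = 0, max_so_far = 5
Position 5 (value -2): max_ending_here = -2, max_so_far = 5

Maximum subarray: [5]
Maximum sum: 5

The maximum subarray is [5] with sum 5. This subarray runs from index 3 to index 3.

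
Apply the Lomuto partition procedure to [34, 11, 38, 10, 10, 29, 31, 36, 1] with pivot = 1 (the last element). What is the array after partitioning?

Lomuto partition with pivot = 1:

Initial array: [34, 11, 38, 10, 10, 29, 31, 36, 1]

arr[0]=34 > 1: no swap
arr[1]=11 > 1: no swap
arr[2]=38 > 1: no swap
arr[3]=10 > 1: no swap
arr[4]=10 > 1: no swap
arr[5]=29 > 1: no swap
arr[6]=31 > 1: no swap
arr[7]=36 > 1: no swap

Place pivot at position 0: [1, 11, 38, 10, 10, 29, 31, 36, 34]
Pivot position: 0

After partitioning with pivot 1, the array becomes [1, 11, 38, 10, 10, 29, 31, 36, 34]. The pivot is placed at index 0. All elements to the left of the pivot are <= 1, and all elements to the right are > 1.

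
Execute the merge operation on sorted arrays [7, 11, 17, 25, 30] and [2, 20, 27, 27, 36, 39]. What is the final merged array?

Merging process:

Compare 7 vs 2: take 2 from right. Merged: [2]
Compare 7 vs 20: take 7 from left. Merged: [2, 7]
Compare 11 vs 20: take 11 from left. Merged: [2, 7, 11]
Compare 17 vs 20: take 17 from left. Merged: [2, 7, 11, 17]
Compare 25 vs 20: take 20 from right. Merged: [2, 7, 11, 17, 20]
Compare 25 vs 27: take 25 from left. Merged: [2, 7, 11, 17, 20, 25]
Compare 30 vs 27: take 27 from right. Merged: [2, 7, 11, 17, 20, 25, 27]
Compare 30 vs 27: take 27 from right. Merged: [2, 7, 11, 17, 20, 25, 27, 27]
Compare 30 vs 36: take 30 from left. Merged: [2, 7, 11, 17, 20, 25, 27, 27, 30]
Append remaining from right: [36, 39]. Merged: [2, 7, 11, 17, 20, 25, 27, 27, 30, 36, 39]

Final merged array: [2, 7, 11, 17, 20, 25, 27, 27, 30, 36, 39]
Total comparisons: 9

The merged array is [2, 7, 11, 17, 20, 25, 27, 27, 30, 36, 39], requiring 9 comparisons. The merge step runs in O(n) time where n is the total number of elements.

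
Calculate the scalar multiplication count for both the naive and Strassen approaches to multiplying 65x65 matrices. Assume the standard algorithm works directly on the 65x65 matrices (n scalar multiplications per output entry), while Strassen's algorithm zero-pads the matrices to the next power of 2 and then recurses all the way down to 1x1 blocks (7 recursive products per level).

Matrix multiplication for 65x65 matrices:

Strassen's algorithm requires power-of-2 dimensions. Pad 65x65 to 128x128 (next power of 2).

Standard algorithm: 65^3 = 274625 multiplications
Strassen's algorithm: 7^(log2(128)) = 7^7 = 823543 multiplications
Difference: 274625 - 823543 = -548918 (Strassen uses MORE here due to padding overhead — for small or just-over-power-of-2 n, padding can outweigh the per-level savings)

Standard: 274625 multiplications (65^3). Strassen: 823543 multiplications (7^7, after padding to 128x128). Strassen reduces 8 recursive multiplications to 7 at each level.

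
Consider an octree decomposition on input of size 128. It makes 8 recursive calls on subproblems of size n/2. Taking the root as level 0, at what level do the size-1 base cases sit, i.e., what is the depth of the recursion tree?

For divide and conquer with division factor 2:

Problem sizes at each level:
Level 0: 128
Level 1: 64
Level 2: 32
Level 3: 16
Level 4: 8
Level 5: 4
Level 6: 2
Level 7: 1

The root is level 0 and the size-1 base case is level 7 (the tree spans levels 0 through 7, i.e. 8 levels counting the root), so the depth is the number of divisions: log_2(128) = 7

The recursion tree depth is log_2(128) = 7. At each level, the problem size is divided by 2, so it takes 7 divisions to reduce to a base case of size 1. The algorithm makes 8 recursive calls at each level.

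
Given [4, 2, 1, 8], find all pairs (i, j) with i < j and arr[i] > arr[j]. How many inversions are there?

Finding inversions in [4, 2, 1, 8]:

(0, 1): arr[0]=4 > arr[1]=2
(0, 2): arr[0]=4 > arr[2]=1
(1, 2): arr[1]=2 > arr[2]=1

Total inversions: 3

The array has 3 inversion(s): (0,1), (0,2), (1,2). Each pair (i,j) satisfies i < j and arr[i] > arr[j].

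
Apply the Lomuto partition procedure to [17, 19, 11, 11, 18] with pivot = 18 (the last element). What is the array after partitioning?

Lomuto partition with pivot = 18:

Initial array: [17, 19, 11, 11, 18]

arr[0]=17 <= 18: swap with position 0, array becomes [17, 19, 11, 11, 18]
arr[1]=19 > 18: no swap
arr[2]=11 <= 18: swap with position 1, array becomes [17, 11, 19, 11, 18]
arr[3]=11 <= 18: swap with position 2, array becomes [17, 11, 11, 19, 18]

Place pivot at position 3: [17, 11, 11, 18, 19]
Pivot position: 3

After partitioning with pivot 18, the array becomes [17, 11, 11, 18, 19]. The pivot is placed at index 3. All elements to the left of the pivot are <= 18, and all elements to the right are > 18.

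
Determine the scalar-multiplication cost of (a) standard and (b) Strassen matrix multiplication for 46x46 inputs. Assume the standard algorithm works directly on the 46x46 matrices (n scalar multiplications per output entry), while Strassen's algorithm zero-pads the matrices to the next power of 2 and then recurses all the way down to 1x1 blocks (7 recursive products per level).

Matrix multiplication for 46x46 matrices:

Strassen's algorithm requires power-of-2 dimensions. Pad 46x46 to 64x64 (next power of 2).

Standard algorithm: 46^3 = 97336 multiplications
Strassen's algorithm: 7^(log2(64)) = 7^6 = 117649 multiplications
Difference: 97336 - 117649 = -20313 (Strassen uses MORE here due to padding overhead — for small or just-over-power-of-2 n, padding can outweigh the per-level savings)

Standard: 97336 multiplications (46^3). Strassen: 117649 multiplications (7^6, after padding to 64x64). Strassen reduces 8 recursive multiplications to 7 at each level.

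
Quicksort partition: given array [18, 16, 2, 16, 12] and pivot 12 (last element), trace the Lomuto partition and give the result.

Lomuto partition with pivot = 12:

Initial array: [18, 16, 2, 16, 12]

arr[0]=18 > 12: no swap
arr[1]=16 > 12: no swap
arr[2]=2 <= 12: swap with position 0, array becomes [2, 16, 18, 16, 12]
arr[3]=16 > 12: no swap

Place pivot at position 1: [2, 12, 18, 16, 16]
Pivot position: 1

After partitioning with pivot 12, the array becomes [2, 12, 18, 16, 16]. The pivot is placed at index 1. All elements to the left of the pivot are <= 12, and all elements to the right are > 12.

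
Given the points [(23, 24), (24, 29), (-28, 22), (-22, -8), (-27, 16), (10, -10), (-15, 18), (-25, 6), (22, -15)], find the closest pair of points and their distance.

Computing all pairwise distances among 9 points:

d((23, 24), (24, 29)) = 5.099 <-- minimum
d((23, 24), (-28, 22)) = 51.0392
d((23, 24), (-22, -8)) = 55.2178
d((23, 24), (-27, 16)) = 50.636
d((23, 24), (10, -10)) = 36.4005
d((23, 24), (-15, 18)) = 38.4708
d((23, 24), (-25, 6)) = 51.264
d((23, 24), (22, -15)) = 39.0128
d((24, 29), (-28, 22)) = 52.469
d((24, 29), (-22, -8)) = 59.0339
d((24, 29), (-27, 16)) = 52.6308
d((24, 29), (10, -10)) = 41.4367
d((24, 29), (-15, 18)) = 40.5216
d((24, 29), (-25, 6)) = 54.1295
d((24, 29), (22, -15)) = 44.0454
d((-28, 22), (-22, -8)) = 30.5941
d((-28, 22), (-27, 16)) = 6.0828
d((-28, 22), (10, -10)) = 49.679
d((-28, 22), (-15, 18)) = 13.6015
d((-28, 22), (-25, 6)) = 16.2788
d((-28, 22), (22, -15)) = 62.2013
d((-22, -8), (-27, 16)) = 24.5153
d((-22, -8), (10, -10)) = 32.0624
d((-22, -8), (-15, 18)) = 26.9258
d((-22, -8), (-25, 6)) = 14.3178
d((-22, -8), (22, -15)) = 44.5533
d((-27, 16), (10, -10)) = 45.2217
d((-27, 16), (-15, 18)) = 12.1655
d((-27, 16), (-25, 6)) = 10.198
d((-27, 16), (22, -15)) = 57.9828
d((10, -10), (-15, 18)) = 37.5366
d((10, -10), (-25, 6)) = 38.4838
d((10, -10), (22, -15)) = 13.0
d((-15, 18), (-25, 6)) = 15.6205
d((-15, 18), (22, -15)) = 49.5782
d((-25, 6), (22, -15)) = 51.4782

Closest pair: (23, 24) and (24, 29) with distance 5.099

The closest pair is (23, 24) and (24, 29) with Euclidean distance 5.099. For 9 points, brute-force pairwise comparison is shown above. For large n, the divide-and-conquer algorithm (sort by x, recurse on halves, check the dividing strip) achieves O(n log n).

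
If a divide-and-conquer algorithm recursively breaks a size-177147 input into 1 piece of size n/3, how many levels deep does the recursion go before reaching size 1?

For divide and conquer with division factor 3:

Problem sizes at each level:
Level 0: 177147
Level 1: 59049
Level 2: 19683
Level 3: 6561
Level 4: 2187
Level 5: 729
Level 6: 243
Level 7: 81
Level 8: 27
Level 9: 9
Level 10: 3
Level 11: 1

The root is level 0 and the size-1 base case is level 11 (the tree spans levels 0 through 11, i.e. 12 levels counting the root), so the depth is the number of divisions: log_3(177147) = 11

The recursion tree depth is log_3(177147) = 11. At each level, the problem size is divided by 3, so it takes 11 divisions to reduce to a base case of size 1. The algorithm makes 1 recursive call at each level.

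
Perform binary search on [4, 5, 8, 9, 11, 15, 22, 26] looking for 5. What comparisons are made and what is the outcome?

Binary search for 5 in [4, 5, 8, 9, 11, 15, 22, 26]:

lo=0, hi=7, mid=3, arr[mid]=9 -> 9 > 5, search left half
lo=0, hi=2, mid=1, arr[mid]=5 -> Found target at index 1!

Binary search finds 5 at index 1 after 2 comparisons. The search repeatedly halves the search space by comparing with the middle element.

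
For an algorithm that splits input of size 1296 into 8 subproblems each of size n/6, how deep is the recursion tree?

For divide and conquer with division factor 6:

Problem sizes at each level:
Level 0: 1296
Level 1: 216
Level 2: 36
Level 3: 6
Level 4: 1

The root is level 0 and the size-1 base case is level 4 (the tree spans levels 0 through 4, i.e. 5 levels counting the root), so the depth is the number of divisions: log_6(1296) = 4

The recursion tree depth is log_6(1296) = 4. At each level, the problem size is divided by 6, so it takes 4 divisions to reduce to a base case of size 1. The algorithm makes 8 recursive calls at each level.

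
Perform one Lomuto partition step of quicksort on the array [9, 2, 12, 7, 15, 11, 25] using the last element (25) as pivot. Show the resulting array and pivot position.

Lomuto partition with pivot = 25:

Initial array: [9, 2, 12, 7, 15, 11, 25]

arr[0]=9 <= 25: swap with position 0, array becomes [9, 2, 12, 7, 15, 11, 25]
arr[1]=2 <= 25: swap with position 1, array becomes [9, 2, 12, 7, 15, 11, 25]
arr[2]=12 <= 25: swap with position 2, array becomes [9, 2, 12, 7, 15, 11, 25]
arr[3]=7 <= 25: swap with position 3, array becomes [9, 2, 12, 7, 15, 11, 25]
arr[4]=15 <= 25: swap with position 4, array becomes [9, 2, 12, 7, 15, 11, 25]
arr[5]=11 <= 25: swap with position 5, array becomes [9, 2, 12, 7, 15, 11, 25]

Place pivot at position 6: [9, 2, 12, 7, 15, 11, 25]
Pivot position: 6

After partitioning with pivot 25, the array becomes [9, 2, 12, 7, 15, 11, 25]. The pivot is placed at index 6. All elements to the left of the pivot are <= 25, and all elements to the right are > 25.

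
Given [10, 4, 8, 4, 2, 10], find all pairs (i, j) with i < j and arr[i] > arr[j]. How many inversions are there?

Finding inversions in [10, 4, 8, 4, 2, 10]:

(0, 1): arr[0]=10 > arr[1]=4
(0, 2): arr[0]=10 > arr[2]=8
(0, 3): arr[0]=10 > arr[3]=4
(0, 4): arr[0]=10 > arr[4]=2
(1, 4): arr[1]=4 > arr[4]=2
(2, 3): arr[2]=8 > arr[3]=4
(2, 4): arr[2]=8 > arr[4]=2
(3, 4): arr[3]=4 > arr[4]=2

Total inversions: 8

The array has 8 inversion(s): (0,1), (0,2), (0,3), (0,4), (1,4), (2,3), (2,4), (3,4). Each pair (i,j) satisfies i < j and arr[i] > arr[j].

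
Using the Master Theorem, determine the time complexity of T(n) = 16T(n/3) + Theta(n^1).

Master Theorem for T(n) = 16T(n/3) + O(n^1):

a = 16, b = 3, c = 1
log_b(a) = log_3(16) = 2.5237

Case 1: c = 1 < log_3(16) = 2.5237
T(n) = O(n^(log_3 16))

For T(n) = 16T(n/3) + O(n^1): log_3(16) = 2.5237. This is Case 1 of the Master Theorem (c < log_b(a), work dominated by leaves), giving O(n^(log_3 16)).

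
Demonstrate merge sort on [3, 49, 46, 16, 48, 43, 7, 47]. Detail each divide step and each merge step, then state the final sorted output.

Merge sort trace:

Split: [3, 49, 46, 16, 48, 43, 7, 47] -> [3, 49, 46, 16] and [48, 43, 7, 47]
  Split: [3, 49, 46, 16] -> [3, 49] and [46, 16]
    Split: [3, 49] -> [3] and [49]
    Merge: [3] + [49] -> [3, 49]
    Split: [46, 16] -> [46] and [16]
    Merge: [46] + [16] -> [16, 46]
  Merge: [3, 49] + [16, 46] -> [3, 16, 46, 49]
  Split: [48, 43, 7, 47] -> [48, 43] and [7, 47]
    Split: [48, 43] -> [48] and [43]
    Merge: [48] + [43] -> [43, 48]
    Split: [7, 47] -> [7] and [47]
    Merge: [7] + [47] -> [7, 47]
  Merge: [43, 48] + [7, 47] -> [7, 43, 47, 48]
Merge: [3, 16, 46, 49] + [7, 43, 47, 48] -> [3, 7, 16, 43, 46, 47, 48, 49]

Final sorted array: [3, 7, 16, 43, 46, 47, 48, 49]

The merge sort proceeds by recursively splitting the array and merging sorted halves.
After all merges, the sorted array is [3, 7, 16, 43, 46, 47, 48, 49].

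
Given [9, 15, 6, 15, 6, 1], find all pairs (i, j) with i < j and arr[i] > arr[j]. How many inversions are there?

Finding inversions in [9, 15, 6, 15, 6, 1]:

(0, 2): arr[0]=9 > arr[2]=6
(0, 4): arr[0]=9 > arr[4]=6
(0, 5): arr[0]=9 > arr[5]=1
(1, 2): arr[1]=15 > arr[2]=6
(1, 4): arr[1]=15 > arr[4]=6
(1, 5): arr[1]=15 > arr[5]=1
(2, 5): arr[2]=6 > arr[5]=1
(3, 4): arr[3]=15 > arr[4]=6
(3, 5): arr[3]=15 > arr[5]=1
(4, 5): arr[4]=6 > arr[5]=1

Total inversions: 10

The array has 10 inversion(s): (0,2), (0,4), (0,5), (1,2), (1,4), (1,5), (2,5), (3,4), (3,5), (4,5). Each pair (i,j) satisfies i < j and arr[i] > arr[j].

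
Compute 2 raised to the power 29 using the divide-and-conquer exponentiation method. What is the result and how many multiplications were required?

Computing 2^29 by squaring (build up from 2^1; each line after the first costs one multiplication):

2^1 = 2
2^2 = (2^1)^2 = 2^2 = 4
2^3 = 2 * 2^2 = 2 * 4 = 8
2^6 = (2^3)^2 = 8^2 = 64
2^7 = 2 * 2^6 = 2 * 64 = 128
2^14 = (2^7)^2 = 128^2 = 16384
2^28 = (2^14)^2 = 16384^2 = 268435456
2^29 = 2 * 2^28 = 2 * 268435456 = 536870912

Result: 536870912
Multiplications needed: 7 (7 lines after 2^1)

2^29 = 536870912. Using exponentiation by squaring, this requires 7 multiplications. The key idea: if the exponent is even, square the half-power; if odd, multiply by the base once.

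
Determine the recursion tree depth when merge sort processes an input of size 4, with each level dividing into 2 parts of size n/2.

For divide and conquer with division factor 2:

Problem sizes at each level:
Level 0: 4
Level 1: 2
Level 2: 1

The root is level 0 and the size-1 base case is level 2 (the tree spans levels 0 through 2, i.e. 3 levels counting the root), so the depth is the number of divisions: log_2(4) = 2

The recursion tree depth is log_2(4) = 2. At each level, the problem size is divided by 2, so it takes 2 divisions to reduce to a base case of size 1. The algorithm makes 2 recursive calls at each level.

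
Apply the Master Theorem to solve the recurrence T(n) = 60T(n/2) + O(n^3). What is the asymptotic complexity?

Master Theorem for T(n) = 60T(n/2) + O(n^3):

a = 60, b = 2, c = 3
log_b(a) = log_2(60) = 5.9069

Case 1: c = 3 < log_2(60) = 5.9069
T(n) = O(n^(log_2 60))

For T(n) = 60T(n/2) + O(n^3): log_2(60) = 5.9069. This is Case 1 of the Master Theorem (c < log_b(a), work dominated by leaves), giving O(n^(log_2 60)).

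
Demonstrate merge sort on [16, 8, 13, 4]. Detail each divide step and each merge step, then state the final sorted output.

Merge sort trace:

Split: [16, 8, 13, 4] -> [16, 8] and [13, 4]
  Split: [16, 8] -> [16] and [8]
  Merge: [16] + [8] -> [8, 16]
  Split: [13, 4] -> [13] and [4]
  Merge: [13] + [4] -> [4, 13]
Merge: [8, 16] + [4, 13] -> [4, 8, 13, 16]

Final sorted array: [4, 8, 13, 16]

The merge sort proceeds by recursively splitting the array and merging sorted halves.
After all merges, the sorted array is [4, 8, 13, 16].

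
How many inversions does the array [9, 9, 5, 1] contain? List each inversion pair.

Finding inversions in [9, 9, 5, 1]:

(0, 2): arr[0]=9 > arr[2]=5
(0, 3): arr[0]=9 > arr[3]=1
(1, 2): arr[1]=9 > arr[2]=5
(1, 3): arr[1]=9 > arr[3]=1
(2, 3): arr[2]=5 > arr[3]=1

Total inversions: 5

The array has 5 inversion(s): (0,2), (0,3), (1,2), (1,3), (2,3). Each pair (i,j) satisfies i < j and arr[i] > arr[j].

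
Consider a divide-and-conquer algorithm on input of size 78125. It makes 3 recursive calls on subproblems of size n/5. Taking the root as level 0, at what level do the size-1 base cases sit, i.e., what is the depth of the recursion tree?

For divide and conquer with division factor 5:

Problem sizes at each level:
Level 0: 78125
Level 1: 15625
Level 2: 3125
Level 3: 625
Level 4: 125
Level 5: 25
Level 6: 5
Level 7: 1

The root is level 0 and the size-1 base case is level 7 (the tree spans levels 0 through 7, i.e. 8 levels counting the root), so the depth is the number of divisions: log_5(78125) = 7

The recursion tree depth is log_5(78125) = 7. At each level, the problem size is divided by 5, so it takes 7 divisions to reduce to a base case of size 1. The algorithm makes 3 recursive calls at each level.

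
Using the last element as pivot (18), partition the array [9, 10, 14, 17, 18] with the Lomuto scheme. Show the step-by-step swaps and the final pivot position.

Lomuto partition with pivot = 18:

Initial array: [9, 10, 14, 17, 18]

arr[0]=9 <= 18: swap with position 0, array becomes [9, 10, 14, 17, 18]
arr[1]=10 <= 18: swap with position 1, array becomes [9, 10, 14, 17, 18]
arr[2]=14 <= 18: swap with position 2, array becomes [9, 10, 14, 17, 18]
arr[3]=17 <= 18: swap with position 3, array becomes [9, 10, 14, 17, 18]

Place pivot at position 4: [9, 10, 14, 17, 18]
Pivot position: 4

After partitioning with pivot 18, the array becomes [9, 10, 14, 17, 18]. The pivot is placed at index 4. All elements to the left of the pivot are <= 18, and all elements to the right are > 18.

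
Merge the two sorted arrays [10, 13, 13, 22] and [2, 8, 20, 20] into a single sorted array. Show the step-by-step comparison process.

Merging process:

Compare 10 vs 2: take 2 from right. Merged: [2]
Compare 10 vs 8: take 8 from right. Merged: [2, 8]
Compare 10 vs 20: take 10 from left. Merged: [2, 8, 10]
Compare 13 vs 20: take 13 from left. Merged: [2, 8, 10, 13]
Compare 13 vs 20: take 13 from left. Merged: [2, 8, 10, 13, 13]
Compare 22 vs 20: take 20 from right. Merged: [2, 8, 10, 13, 13, 20]
Compare 22 vs 20: take 20 from right. Merged: [2, 8, 10, 13, 13, 20, 20]
Append remaining from left: [22]. Merged: [2, 8, 10, 13, 13, 20, 20, 22]

Final merged array: [2, 8, 10, 13, 13, 20, 20, 22]
Total comparisons: 7

The merged array is [2, 8, 10, 13, 13, 20, 20, 22], requiring 7 comparisons. The merge step runs in O(n) time where n is the total number of elements.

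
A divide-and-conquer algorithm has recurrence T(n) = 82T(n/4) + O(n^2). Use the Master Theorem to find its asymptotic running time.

Master Theorem for T(n) = 82T(n/4) + O(n^2):

a = 82, b = 4, c = 2
log_b(a) = log_4(82) = 3.1788

Case 1: c = 2 < log_4(82) = 3.1788
T(n) = O(n^(log_4 82))

For T(n) = 82T(n/4) + O(n^2): log_4(82) = 3.1788. This is Case 1 of the Master Theorem (c < log_b(a), work dominated by leaves), giving O(n^(log_4 82)).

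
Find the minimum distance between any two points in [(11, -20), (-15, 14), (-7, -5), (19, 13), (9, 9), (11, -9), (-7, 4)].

Computing all pairwise distances among 7 points:

d((11, -20), (-15, 14)) = 42.8019
d((11, -20), (-7, -5)) = 23.4307
d((11, -20), (19, 13)) = 33.9559
d((11, -20), (9, 9)) = 29.0689
d((11, -20), (11, -9)) = 11.0
d((11, -20), (-7, 4)) = 30.0
d((-15, 14), (-7, -5)) = 20.6155
d((-15, 14), (19, 13)) = 34.0147
d((-15, 14), (9, 9)) = 24.5153
d((-15, 14), (11, -9)) = 34.7131
d((-15, 14), (-7, 4)) = 12.8062
d((-7, -5), (19, 13)) = 31.6228
d((-7, -5), (9, 9)) = 21.2603
d((-7, -5), (11, -9)) = 18.4391
d((-7, -5), (-7, 4)) = 9.0 <-- minimum
d((19, 13), (9, 9)) = 10.7703
d((19, 13), (11, -9)) = 23.4094
d((19, 13), (-7, 4)) = 27.5136
d((9, 9), (11, -9)) = 18.1108
d((9, 9), (-7, 4)) = 16.7631
d((11, -9), (-7, 4)) = 22.2036

Closest pair: (-7, -5) and (-7, 4) with distance 9.0

The closest pair is (-7, -5) and (-7, 4) with Euclidean distance 9.0. For 7 points, brute-force pairwise comparison is shown above. For large n, the divide-and-conquer algorithm (sort by x, recurse on halves, check the dividing strip) achieves O(n log n).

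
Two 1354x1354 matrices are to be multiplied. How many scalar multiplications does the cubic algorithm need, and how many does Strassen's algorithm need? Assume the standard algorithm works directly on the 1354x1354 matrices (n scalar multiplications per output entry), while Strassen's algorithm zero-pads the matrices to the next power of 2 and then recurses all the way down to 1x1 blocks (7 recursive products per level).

Matrix multiplication for 1354x1354 matrices:

Strassen's algorithm requires power-of-2 dimensions. Pad 1354x1354 to 2048x2048 (next power of 2).

Standard algorithm: 1354^3 = 2482309864 multiplications
Strassen's algorithm: 7^(log2(2048)) = 7^11 = 1977326743 multiplications
Savings: 2482309864 - 1977326743 = 504983121 multiplications

Standard: 2482309864 multiplications (1354^3). Strassen: 1977326743 multiplications (7^11, after padding to 2048x2048). Strassen reduces 8 recursive multiplications to 7 at each level.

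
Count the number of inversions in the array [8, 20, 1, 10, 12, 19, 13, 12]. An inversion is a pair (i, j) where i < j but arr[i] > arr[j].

Finding inversions in [8, 20, 1, 10, 12, 19, 13, 12]:

(0, 2): arr[0]=8 > arr[2]=1
(1, 2): arr[1]=20 > arr[2]=1
(1, 3): arr[1]=20 > arr[3]=10
(1, 4): arr[1]=20 > arr[4]=12
(1, 5): arr[1]=20 > arr[5]=19
(1, 6): arr[1]=20 > arr[6]=13
(1, 7): arr[1]=20 > arr[7]=12
(5, 6): arr[5]=19 > arr[6]=13
(5, 7): arr[5]=19 > arr[7]=12
(6, 7): arr[6]=13 > arr[7]=12

Total inversions: 10

The array has 10 inversion(s): (0,2), (1,2), (1,3), (1,4), (1,5), (1,6), (1,7), (5,6), (5,7), (6,7). Each pair (i,j) satisfies i < j and arr[i] > arr[j].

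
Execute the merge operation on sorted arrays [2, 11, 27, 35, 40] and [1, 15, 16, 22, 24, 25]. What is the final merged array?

Merging process:

Compare 2 vs 1: take 1 from right. Merged: [1]
Compare 2 vs 15: take 2 from left. Merged: [1, 2]
Compare 11 vs 15: take 11 from left. Merged: [1, 2, 11]
Compare 27 vs 15: take 15 from right. Merged: [1, 2, 11, 15]
Compare 27 vs 16: take 16 from right. Merged: [1, 2, 11, 15, 16]
Compare 27 vs 22: take 22 from right. Merged: [1, 2, 11, 15, 16, 22]
Compare 27 vs 24: take 24 from right. Merged: [1, 2, 11, 15, 16, 22, 24]
Compare 27 vs 25: take 25 from right. Merged: [1, 2, 11, 15, 16, 22, 24, 25]
Append remaining from left: [27, 35, 40]. Merged: [1, 2, 11, 15, 16, 22, 24, 25, 27, 35, 40]

Final merged array: [1, 2, 11, 15, 16, 22, 24, 25, 27, 35, 40]
Total comparisons: 8

The merged array is [1, 2, 11, 15, 16, 22, 24, 25, 27, 35, 40], requiring 8 comparisons. The merge step runs in O(n) time where n is the total number of elements.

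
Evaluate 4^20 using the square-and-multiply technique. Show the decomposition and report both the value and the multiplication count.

Computing 4^20 by squaring (build up from 4^1; each line after the first costs one multiplication):

4^1 = 4
4^2 = (4^1)^2 = 4^2 = 16
4^4 = (4^2)^2 = 16^2 = 256
4^5 = 4 * 4^4 = 4 * 256 = 1024
4^10 = (4^5)^2 = 1024^2 = 1048576
4^20 = (4^10)^2 = 1048576^2 = 1099511627776

Result: 1099511627776
Multiplications needed: 5 (5 lines after 4^1)

4^20 = 1099511627776. Using exponentiation by squaring, this requires 5 multiplications. The key idea: if the exponent is even, square the half-power; if odd, multiply by the base once.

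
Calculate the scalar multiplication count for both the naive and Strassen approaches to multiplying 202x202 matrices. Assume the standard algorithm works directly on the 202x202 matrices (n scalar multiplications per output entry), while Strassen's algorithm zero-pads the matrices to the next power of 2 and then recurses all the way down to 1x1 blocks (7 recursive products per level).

Matrix multiplication for 202x202 matrices:

Strassen's algorithm requires power-of-2 dimensions. Pad 202x202 to 256x256 (next power of 2).

Standard algorithm: 202^3 = 8242408 multiplications
Strassen's algorithm: 7^(log2(256)) = 7^8 = 5764801 multiplications
Savings: 8242408 - 5764801 = 2477607 multiplications

Standard: 8242408 multiplications (202^3). Strassen: 5764801 multiplications (7^8, after padding to 256x256). Strassen reduces 8 recursive multiplications to 7 at each level.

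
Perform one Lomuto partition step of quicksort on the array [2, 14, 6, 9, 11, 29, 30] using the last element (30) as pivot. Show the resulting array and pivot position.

Lomuto partition with pivot = 30:

Initial array: [2, 14, 6, 9, 11, 29, 30]

arr[0]=2 <= 30: swap with position 0, array becomes [2, 14, 6, 9, 11, 29, 30]
arr[1]=14 <= 30: swap with position 1, array becomes [2, 14, 6, 9, 11, 29, 30]
arr[2]=6 <= 30: swap with position 2, array becomes [2, 14, 6, 9, 11, 29, 30]
arr[3]=9 <= 30: swap with position 3, array becomes [2, 14, 6, 9, 11, 29, 30]
arr[4]=11 <= 30: swap with position 4, array becomes [2, 14, 6, 9, 11, 29, 30]
arr[5]=29 <= 30: swap with position 5, array becomes [2, 14, 6, 9, 11, 29, 30]

Place pivot at position 6: [2, 14, 6, 9, 11, 29, 30]
Pivot position: 6

After partitioning with pivot 30, the array becomes [2, 14, 6, 9, 11, 29, 30]. The pivot is placed at index 6. All elements to the left of the pivot are <= 30, and all elements to the right are > 30.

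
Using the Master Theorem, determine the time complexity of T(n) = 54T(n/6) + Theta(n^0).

Master Theorem for T(n) = 54T(n/6) + O(n^0):

a = 54, b = 6, c = 0
log_b(a) = log_6(54) = 2.2263

Case 1: c = 0 < log_6(54) = 2.2263
T(n) = O(n^(log_6 54))

For T(n) = 54T(n/6) + O(n^0): log_6(54) = 2.2263. This is Case 1 of the Master Theorem (c < log_b(a), work dominated by leaves), giving O(n^(log_6 54)).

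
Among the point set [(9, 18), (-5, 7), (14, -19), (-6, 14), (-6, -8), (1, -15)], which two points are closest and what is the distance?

Computing all pairwise distances among 6 points:

d((9, 18), (-5, 7)) = 17.8045
d((9, 18), (14, -19)) = 37.3363
d((9, 18), (-6, 14)) = 15.5242
d((9, 18), (-6, -8)) = 30.0167
d((9, 18), (1, -15)) = 33.9559
d((-5, 7), (14, -19)) = 32.2025
d((-5, 7), (-6, 14)) = 7.0711 <-- minimum
d((-5, 7), (-6, -8)) = 15.0333
d((-5, 7), (1, -15)) = 22.8035
d((14, -19), (-6, 14)) = 38.5876
d((14, -19), (-6, -8)) = 22.8254
d((14, -19), (1, -15)) = 13.6015
d((-6, 14), (-6, -8)) = 22.0
d((-6, 14), (1, -15)) = 29.8329
d((-6, -8), (1, -15)) = 9.8995

Closest pair: (-5, 7) and (-6, 14) with distance 7.0711

The closest pair is (-5, 7) and (-6, 14) with Euclidean distance 7.0711. For 6 points, brute-force pairwise comparison is shown above. For large n, the divide-and-conquer algorithm (sort by x, recurse on halves, check the dividing strip) achieves O(n log n).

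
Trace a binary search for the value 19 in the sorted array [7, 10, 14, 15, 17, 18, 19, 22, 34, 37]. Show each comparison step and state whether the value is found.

Binary search for 19 in [7, 10, 14, 15, 17, 18, 19, 22, 34, 37]:

lo=0, hi=9, mid=4, arr[mid]=17 -> 17 < 19, search right half
lo=5, hi=9, mid=7, arr[mid]=22 -> 22 > 19, search left half
lo=5, hi=6, mid=5, arr[mid]=18 -> 18 < 19, search right half
lo=6, hi=6, mid=6, arr[mid]=19 -> Found target at index 6!

Binary search finds 19 at index 6 after 4 comparisons. The search repeatedly halves the search space by comparing with the middle element.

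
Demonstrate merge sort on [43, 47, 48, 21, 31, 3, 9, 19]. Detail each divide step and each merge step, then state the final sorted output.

Merge sort trace:

Split: [43, 47, 48, 21, 31, 3, 9, 19] -> [43, 47, 48, 21] and [31, 3, 9, 19]
  Split: [43, 47, 48, 21] -> [43, 47] and [48, 21]
    Split: [43, 47] -> [43] and [47]
    Merge: [43] + [47] -> [43, 47]
    Split: [48, 21] -> [48] and [21]
    Merge: [48] + [21] -> [21, 48]
  Merge: [43, 47] + [21, 48] -> [21, 43, 47, 48]
  Split: [31, 3, 9, 19] -> [31, 3] and [9, 19]
    Split: [31, 3] -> [31] and [3]
    Merge: [31] + [3] -> [3, 31]
    Split: [9, 19] -> [9] and [19]
    Merge: [9] + [19] -> [9, 19]
  Merge: [3, 31] + [9, 19] -> [3, 9, 19, 31]
Merge: [21, 43, 47, 48] + [3, 9, 19, 31] -> [3, 9, 19, 21, 31, 43, 47, 48]

Final sorted array: [3, 9, 19, 21, 31, 43, 47, 48]

The merge sort proceeds by recursively splitting the array and merging sorted halves.
After all merges, the sorted array is [3, 9, 19, 21, 31, 43, 47, 48].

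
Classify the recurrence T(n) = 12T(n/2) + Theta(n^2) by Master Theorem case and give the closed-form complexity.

Master Theorem for T(n) = 12T(n/2) + O(n^2):

a = 12, b = 2, c = 2
log_b(a) = log_2(12) = 3.5850

Case 1: c = 2 < log_2(12) = 3.5850
T(n) = O(n^(log_2 12))

For T(n) = 12T(n/2) + O(n^2): log_2(12) = 3.5850. This is Case 1 of the Master Theorem (c < log_b(a), work dominated by leaves), giving O(n^(log_2 12)).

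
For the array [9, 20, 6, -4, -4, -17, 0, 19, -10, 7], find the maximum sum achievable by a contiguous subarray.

Using Kadane's algorithm on [9, 20, 6, -4, -4, -17, 0, 19, -10, 7]:

Scanning through the array:
Position 1 (value 20): max_ending_here = 29, max_so_far = 29
Position 2 (value 6): max_ending_here = 35, max_so_far = 35
Position 3 (value -4): max_ending_here = 31, max_so_far = 35
Position 4 (value -4): max_ending_here = 27, max_so_far = 35
Position 5 (value -17): max_ending_here = 10, max_so_far = 35
Position 6 (value 0): max_ending_here = 10, max_so_far = 35
Position 7 (value 19): max_ending_here = 29, max_so_far = 35
Position 8 (value -10): max_ending_here = 19, max_so_far = 35
Position 9 (value 7): max_ending_here = 26, max_so_far = 35

Maximum subarray: [9, 20, 6]
Maximum sum: 35

The maximum subarray is [9, 20, 6] with sum 35. This subarray runs from index 0 to index 2.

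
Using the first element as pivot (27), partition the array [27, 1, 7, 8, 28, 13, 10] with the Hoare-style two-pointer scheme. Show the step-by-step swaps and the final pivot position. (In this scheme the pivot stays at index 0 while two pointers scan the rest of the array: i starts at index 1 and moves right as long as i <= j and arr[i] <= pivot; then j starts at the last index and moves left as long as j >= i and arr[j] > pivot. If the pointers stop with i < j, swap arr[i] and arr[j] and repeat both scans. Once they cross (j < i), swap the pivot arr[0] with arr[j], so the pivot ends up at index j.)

Hoare-style two-pointer partition with pivot = 27:

Initial array: [27, 1, 7, 8, 28, 13, 10]

Pointers start at i = 1, j = 6.
i stops at index 4 (arr[4]=28 > 27), j stops at index 6 (arr[6]=10 <= 27): swap arr[4] and arr[6], array becomes [27, 1, 7, 8, 10, 13, 28]
i ends at 6, j ends at 5: the pointers have crossed (j < i), so scanning stops.

Swap pivot arr[0] with arr[5] to place pivot at position 5: [13, 1, 7, 8, 10, 27, 28]
Pivot position: 5

After partitioning with pivot 27, the array becomes [13, 1, 7, 8, 10, 27, 28]. The pivot is placed at index 5. All elements to the left of the pivot are <= 27, and all elements to the right are > 27.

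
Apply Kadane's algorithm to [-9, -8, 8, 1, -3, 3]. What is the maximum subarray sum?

Using Kadane's algorithm on [-9, -8, 8, 1, -3, 3]:

Scanning through the array:
Position 1 (value -8): max_ending_here = -8, max_so_far = -8
Position 2 (value 8): max_ending_here = 8, max_so_far = 8
Position 3 (value 1): max_ending_here = 9, max_so_far = 9
Position 4 (value -3): max_ending_here = 6, max_so_far = 9
Position 5 (value 3): max_ending_here = 9, max_so_far = 9

Maximum subarray: [8, 1]
Maximum sum: 9

The maximum subarray is [8, 1] with sum 9. This subarray runs from index 2 to index 3.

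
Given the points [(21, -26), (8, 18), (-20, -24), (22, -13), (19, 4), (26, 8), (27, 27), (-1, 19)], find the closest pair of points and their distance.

Computing all pairwise distances among 8 points:

d((21, -26), (8, 18)) = 45.8803
d((21, -26), (-20, -24)) = 41.0488
d((21, -26), (22, -13)) = 13.0384
d((21, -26), (19, 4)) = 30.0666
d((21, -26), (26, 8)) = 34.3657
d((21, -26), (27, 27)) = 53.3385
d((21, -26), (-1, 19)) = 50.0899
d((8, 18), (-20, -24)) = 50.4777
d((8, 18), (22, -13)) = 34.0147
d((8, 18), (19, 4)) = 17.8045
d((8, 18), (26, 8)) = 20.5913
d((8, 18), (27, 27)) = 21.0238
d((8, 18), (-1, 19)) = 9.0554
d((-20, -24), (22, -13)) = 43.4166
d((-20, -24), (19, 4)) = 48.0104
d((-20, -24), (26, 8)) = 56.0357
d((-20, -24), (27, 27)) = 69.3542
d((-20, -24), (-1, 19)) = 47.0106
d((22, -13), (19, 4)) = 17.2627
d((22, -13), (26, 8)) = 21.3776
d((22, -13), (27, 27)) = 40.3113
d((22, -13), (-1, 19)) = 39.4081
d((19, 4), (26, 8)) = 8.0623 <-- minimum
d((19, 4), (27, 27)) = 24.3516
d((19, 4), (-1, 19)) = 25.0
d((26, 8), (27, 27)) = 19.0263
d((26, 8), (-1, 19)) = 29.1548
d((27, 27), (-1, 19)) = 29.1204

Closest pair: (19, 4) and (26, 8) with distance 8.0623

The closest pair is (19, 4) and (26, 8) with Euclidean distance 8.0623. For 8 points, brute-force pairwise comparison is shown above. For large n, the divide-and-conquer algorithm (sort by x, recurse on halves, check the dividing strip) achieves O(n log n).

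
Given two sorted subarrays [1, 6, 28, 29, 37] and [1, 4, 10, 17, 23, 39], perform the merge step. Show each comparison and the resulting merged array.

Merging process:

Compare 1 vs 1: take 1 from left. Merged: [1]
Compare 6 vs 1: take 1 from right. Merged: [1, 1]
Compare 6 vs 4: take 4 from right. Merged: [1, 1, 4]
Compare 6 vs 10: take 6 from left. Merged: [1, 1, 4, 6]
Compare 28 vs 10: take 10 from right. Merged: [1, 1, 4, 6, 10]
Compare 28 vs 17: take 17 from right. Merged: [1, 1, 4, 6, 10, 17]
Compare 28 vs 23: take 23 from right. Merged: [1, 1, 4, 6, 10, 17, 23]
Compare 28 vs 39: take 28 from left. Merged: [1, 1, 4, 6, 10, 17, 23, 28]
Compare 29 vs 39: take 29 from left. Merged: [1, 1, 4, 6, 10, 17, 23, 28, 29]
Compare 37 vs 39: take 37 from left. Merged: [1, 1, 4, 6, 10, 17, 23, 28, 29, 37]
Append remaining from right: [39]. Merged: [1, 1, 4, 6, 10, 17, 23, 28, 29, 37, 39]

Final merged array: [1, 1, 4, 6, 10, 17, 23, 28, 29, 37, 39]
Total comparisons: 10

The merged array is [1, 1, 4, 6, 10, 17, 23, 28, 29, 37, 39], requiring 10 comparisons. The merge step runs in O(n) time where n is the total number of elements.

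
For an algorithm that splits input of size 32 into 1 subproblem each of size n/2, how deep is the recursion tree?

For divide and conquer with division factor 2:

Problem sizes at each level:
Level 0: 32
Level 1: 16
Level 2: 8
Level 3: 4
Level 4: 2
Level 5: 1

The root is level 0 and the size-1 base case is level 5 (the tree spans levels 0 through 5, i.e. 6 levels counting the root), so the depth is the number of divisions: log_2(32) = 5

The recursion tree depth is log_2(32) = 5. At each level, the problem size is divided by 2, so it takes 5 divisions to reduce to a base case of size 1. The algorithm makes 1 recursive call at each level.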